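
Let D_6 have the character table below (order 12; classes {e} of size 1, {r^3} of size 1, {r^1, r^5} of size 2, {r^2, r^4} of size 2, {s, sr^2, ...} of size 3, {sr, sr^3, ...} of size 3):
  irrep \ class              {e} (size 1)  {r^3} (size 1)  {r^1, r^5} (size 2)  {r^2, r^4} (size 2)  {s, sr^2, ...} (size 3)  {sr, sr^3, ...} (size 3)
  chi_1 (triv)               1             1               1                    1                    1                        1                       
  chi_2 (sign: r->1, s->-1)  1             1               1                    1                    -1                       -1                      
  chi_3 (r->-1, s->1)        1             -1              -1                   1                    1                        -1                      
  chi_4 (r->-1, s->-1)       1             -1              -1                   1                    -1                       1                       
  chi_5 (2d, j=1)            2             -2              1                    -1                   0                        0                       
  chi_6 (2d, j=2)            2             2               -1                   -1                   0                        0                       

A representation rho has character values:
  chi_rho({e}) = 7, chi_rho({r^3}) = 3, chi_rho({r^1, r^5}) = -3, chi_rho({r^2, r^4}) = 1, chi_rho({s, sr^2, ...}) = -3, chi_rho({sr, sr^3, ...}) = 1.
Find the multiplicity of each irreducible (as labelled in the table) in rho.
Multiplicities: chi_1: 0, chi_2: 1, chi_3: 0, chi_4: 2, chi_5: 0, chi_6: 2.

Use <chi_rho, chi> = (1/|G|) sum_C |C| * chi_rho(C) * conj(chi(C)) with |G| = 12 for each irreducible chi in the table:
  <chi_rho, chi_1> = (1/12)[1*(7)*conj(1) + 1*(3)*conj(1) + 2*(-3)*conj(1) + 2*(1)*conj(1) + 3*(-3)*conj(1) + 3*(1)*conj(1)]
      = (1/12)[(7) + (3) + (-6) + (2) + (-9) + (3)] = 0/12 = 0
  <chi_rho, chi_2> = (1/12)[1*(7)*conj(1) + 1*(3)*conj(1) + 2*(-3)*conj(1) + 2*(1)*conj(1) + 3*(-3)*conj(-1) + 3*(1)*conj(-1)]
      = (1/12)[(7) + (3) + (-6) + (2) + (9) + (-3)] = 12/12 = 1
  <chi_rho, chi_3> = (1/12)[1*(7)*conj(1) + 1*(3)*conj(-1) + 2*(-3)*conj(-1) + 2*(1)*conj(1) + 3*(-3)*conj(1) + 3*(1)*conj(-1)]
      = (1/12)[(7) + (-3) + (6) + (2) + (-9) + (-3)] = 0/12 = 0
  <chi_rho, chi_4> = (1/12)[1*(7)*conj(1) + 1*(3)*conj(-1) + 2*(-3)*conj(-1) + 2*(1)*conj(1) + 3*(-3)*conj(-1) + 3*(1)*conj(1)]
      = (1/12)[(7) + (-3) + (6) + (2) + (9) + (3)] = 24/12 = 2
  <chi_rho, chi_5> = (1/12)[1*(7)*conj(2) + 1*(3)*conj(-2) + 2*(-3)*conj(1) + 2*(1)*conj(-1) + 3*(-3)*conj(0) + 3*(1)*conj(0)]
      = (1/12)[(14) + (-6) + (-6) + (-2) + (0) + (0)] = 0/12 = 0
  <chi_rho, chi_6> = (1/12)[1*(7)*conj(2) + 1*(3)*conj(2) + 2*(-3)*conj(-1) + 2*(1)*conj(-1) + 3*(-3)*conj(0) + 3*(1)*conj(0)]
      = (1/12)[(14) + (6) + (6) + (-2) + (0) + (0)] = 24/12 = 2
Dimension check: dim(rho) = sum (mult * dim) = 0*1 + 1*1 + 0*1 + 2*1 + 0*2 + 2*2 = 7 = chi_rho(e) = 7.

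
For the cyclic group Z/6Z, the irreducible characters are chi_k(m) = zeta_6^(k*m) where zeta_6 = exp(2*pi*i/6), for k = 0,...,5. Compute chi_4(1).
chi_4(1) = zeta_6^4 = exp(-2*I*pi/3)

Derivation: chi_4(1) = zeta_6^(4*1) = zeta_6^4. Since zeta_6^6 = 1, this equals zeta_6^4 = exp(2*pi*i*4/6) = exp(-2*I*pi/3).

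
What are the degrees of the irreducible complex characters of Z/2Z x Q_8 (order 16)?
Dimensions: 1, 1, 1, 1, 1, 1, 1, 1, 2, 2

Details: There are 10 irreducibles (= number of conjugacy classes). Their dimensions d_i satisfy sum d_i^2 = |G| = 16: 1 + 1 + 1 + 1 + 1 + 1 + 1 + 1 + 4 + 4 = 16. (For the product with Z/2Z: each of the 2 1-dim characters of Z/2Z tensors with each irrep of Q_8, giving 2 copies of each Q_8-dimension.)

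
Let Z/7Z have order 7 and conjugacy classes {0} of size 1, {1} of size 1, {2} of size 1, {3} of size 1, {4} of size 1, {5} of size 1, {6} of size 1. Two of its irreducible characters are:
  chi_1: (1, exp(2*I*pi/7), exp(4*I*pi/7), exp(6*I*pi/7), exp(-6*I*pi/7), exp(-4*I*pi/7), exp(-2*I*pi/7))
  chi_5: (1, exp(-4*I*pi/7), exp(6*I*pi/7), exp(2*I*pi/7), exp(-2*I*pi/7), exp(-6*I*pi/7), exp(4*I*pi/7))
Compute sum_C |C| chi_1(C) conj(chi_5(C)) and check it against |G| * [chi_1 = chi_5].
Sum = 0; so <chi_1, chi_5> = 0 (distinct irreducibles are orthogonal).

Compute term by term over conjugacy classes (|C| * chi_1(C) * conj(chi_5(C))):
  1*(1)*conj(1) + 1*(exp(2*I*pi/7))*conj(exp(-4*I*pi/7)) + 1*(exp(4*I*pi/7))*conj(exp(6*I*pi/7)) + 1*(exp(6*I*pi/7))*conj(exp(2*I*pi/7)) + 1*(exp(-6*I*pi/7))*conj(exp(-2*I*pi/7)) + 1*(exp(-4*I*pi/7))*conj(exp(-6*I*pi/7)) + 1*(exp(-2*I*pi/7))*conj(exp(4*I*pi/7))
  = (1) + (exp(6*I*pi/7)) + (exp(-2*I*pi/7)) + (exp(4*I*pi/7)) + (exp(-4*I*pi/7)) + (exp(2*I*pi/7)) + (exp(-6*I*pi/7))
  = 0.
(Exp terms are combined using exp(i*s)*conj(exp(i*t)) = exp(i*(s-t)), and sums of them are collapsed using the identity that for every m > 1 the m distinct m-th roots of unity sum to 0, e.g. 1 + exp(2*I*pi/3) + exp(-2*I*pi/3) = 0.)
Dividing by |G| = 7 gives 0/7 = 0, matching the row-orthogonality relation <chi_1, chi_5> = [chi_1 = chi_5].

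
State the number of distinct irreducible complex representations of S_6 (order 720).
11

Proof sketch: The number of irreducible complex representations of a finite group equals its number of conjugacy classes. Conjugacy classes in S_6 correspond to cycle types, i.e. partitions of 6; there are p(6) = 11 of them, so S_6 (order 720) has exactly 11 irreducible complex representations.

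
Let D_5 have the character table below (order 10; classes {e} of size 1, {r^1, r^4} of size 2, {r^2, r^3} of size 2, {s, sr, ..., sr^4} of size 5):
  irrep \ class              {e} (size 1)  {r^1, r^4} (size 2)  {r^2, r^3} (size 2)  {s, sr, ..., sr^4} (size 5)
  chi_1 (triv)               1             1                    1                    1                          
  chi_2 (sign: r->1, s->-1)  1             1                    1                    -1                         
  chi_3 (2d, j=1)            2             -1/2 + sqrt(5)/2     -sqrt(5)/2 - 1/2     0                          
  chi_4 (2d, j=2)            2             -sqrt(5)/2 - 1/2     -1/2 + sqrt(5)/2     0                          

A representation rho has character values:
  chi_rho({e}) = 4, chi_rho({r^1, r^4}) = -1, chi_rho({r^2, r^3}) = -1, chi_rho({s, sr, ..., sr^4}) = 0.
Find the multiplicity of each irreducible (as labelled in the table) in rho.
Multiplicities: chi_1: 0, chi_2: 0, chi_3: 1, chi_4: 1.

Argument: Use <chi_rho, chi> = (1/|G|) sum_C |C| * chi_rho(C) * conj(chi(C)) with |G| = 10 for each irreducible chi in the table:
  <chi_rho, chi_1> = (1/10)[1*(4)*conj(1) + 2*(-1)*conj(1) + 2*(-1)*conj(1) + 5*(0)*conj(1)]
      = (1/10)[(4) + (-2) + (-2) + (0)] = 0/10 = 0
  <chi_rho, chi_2> = (1/10)[1*(4)*conj(1) + 2*(-1)*conj(1) + 2*(-1)*conj(1) + 5*(0)*conj(-1)]
      = (1/10)[(4) + (-2) + (-2) + (0)] = 0/10 = 0
  <chi_rho, chi_3> = (1/10)[1*(4)*conj(2) + 2*(-1)*conj(-1/2 + sqrt(5)/2) + 2*(-1)*conj(-sqrt(5)/2 - 1/2) + 5*(0)*conj(0)]
      = (1/10)[(8) + (1 - sqrt(5)) + (1 + sqrt(5)) + (0)] = 10/10 = 1
  <chi_rho, chi_4> = (1/10)[1*(4)*conj(2) + 2*(-1)*conj(-sqrt(5)/2 - 1/2) + 2*(-1)*conj(-1/2 + sqrt(5)/2) + 5*(0)*conj(0)]
      = (1/10)[(8) + (1 + sqrt(5)) + (1 - sqrt(5)) + (0)] = 10/10 = 1
Dimension check: dim(rho) = sum (mult * dim) = 0*1 + 0*1 + 1*2 + 1*2 = 4 = chi_rho(e) = 4.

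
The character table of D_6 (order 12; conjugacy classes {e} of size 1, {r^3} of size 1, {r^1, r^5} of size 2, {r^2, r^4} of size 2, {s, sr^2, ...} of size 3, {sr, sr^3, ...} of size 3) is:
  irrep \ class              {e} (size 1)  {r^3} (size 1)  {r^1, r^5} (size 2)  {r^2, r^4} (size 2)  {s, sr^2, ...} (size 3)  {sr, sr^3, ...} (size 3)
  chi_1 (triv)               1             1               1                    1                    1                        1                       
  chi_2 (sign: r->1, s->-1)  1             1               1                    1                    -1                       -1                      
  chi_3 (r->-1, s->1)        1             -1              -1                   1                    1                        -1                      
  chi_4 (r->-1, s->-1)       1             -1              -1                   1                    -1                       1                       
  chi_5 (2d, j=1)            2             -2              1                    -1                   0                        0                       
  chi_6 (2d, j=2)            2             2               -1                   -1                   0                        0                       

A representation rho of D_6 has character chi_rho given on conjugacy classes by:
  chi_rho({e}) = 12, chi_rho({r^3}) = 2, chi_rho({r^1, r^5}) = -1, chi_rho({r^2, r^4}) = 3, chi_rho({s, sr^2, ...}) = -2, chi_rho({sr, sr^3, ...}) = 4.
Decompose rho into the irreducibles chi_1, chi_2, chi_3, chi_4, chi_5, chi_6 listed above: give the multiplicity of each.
Multiplicities: chi_1: 2, chi_2: 1, chi_3: 0, chi_4: 3, chi_5: 1, chi_6: 2.

Working: Use <chi_rho, chi> = (1/|G|) sum_C |C| * chi_rho(C) * conj(chi(C)) with |G| = 12 for each irreducible chi in the table:
  <chi_rho, chi_1> = (1/12)[1*(12)*conj(1) + 1*(2)*conj(1) + 2*(-1)*conj(1) + 2*(3)*conj(1) + 3*(-2)*conj(1) + 3*(4)*conj(1)]
      = (1/12)[(12) + (2) + (-2) + (6) + (-6) + (12)] = 24/12 = 2
  <chi_rho, chi_2> = (1/12)[1*(12)*conj(1) + 1*(2)*conj(1) + 2*(-1)*conj(1) + 2*(3)*conj(1) + 3*(-2)*conj(-1) + 3*(4)*conj(-1)]
      = (1/12)[(12) + (2) + (-2) + (6) + (6) + (-12)] = 12/12 = 1
  <chi_rho, chi_3> = (1/12)[1*(12)*conj(1) + 1*(2)*conj(-1) + 2*(-1)*conj(-1) + 2*(3)*conj(1) + 3*(-2)*conj(1) + 3*(4)*conj(-1)]
      = (1/12)[(12) + (-2) + (2) + (6) + (-6) + (-12)] = 0/12 = 0
  <chi_rho, chi_4> = (1/12)[1*(12)*conj(1) + 1*(2)*conj(-1) + 2*(-1)*conj(-1) + 2*(3)*conj(1) + 3*(-2)*conj(-1) + 3*(4)*conj(1)]
      = (1/12)[(12) + (-2) + (2) + (6) + (6) + (12)] = 36/12 = 3
  <chi_rho, chi_5> = (1/12)[1*(12)*conj(2) + 1*(2)*conj(-2) + 2*(-1)*conj(1) + 2*(3)*conj(-1) + 3*(-2)*conj(0) + 3*(4)*conj(0)]
      = (1/12)[(24) + (-4) + (-2) + (-6) + (0) + (0)] = 12/12 = 1
  <chi_rho, chi_6> = (1/12)[1*(12)*conj(2) + 1*(2)*conj(2) + 2*(-1)*conj(-1) + 2*(3)*conj(-1) + 3*(-2)*conj(0) + 3*(4)*conj(0)]
      = (1/12)[(24) + (4) + (2) + (-6) + (0) + (0)] = 24/12 = 2
Dimension check: dim(rho) = sum (mult * dim) = 2*1 + 1*1 + 0*1 + 3*1 + 1*2 + 2*2 = 12 = chi_rho(e) = 12.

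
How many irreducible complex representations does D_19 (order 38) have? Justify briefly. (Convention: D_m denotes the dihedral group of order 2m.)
11

Reasoning: The number of irreducible complex representations of a finite group equals its number of conjugacy classes. D_19 has 11 conjugacy classes ((n+3)/2 for n odd), so D_19 (order 38) has exactly 11 irreducible complex representations.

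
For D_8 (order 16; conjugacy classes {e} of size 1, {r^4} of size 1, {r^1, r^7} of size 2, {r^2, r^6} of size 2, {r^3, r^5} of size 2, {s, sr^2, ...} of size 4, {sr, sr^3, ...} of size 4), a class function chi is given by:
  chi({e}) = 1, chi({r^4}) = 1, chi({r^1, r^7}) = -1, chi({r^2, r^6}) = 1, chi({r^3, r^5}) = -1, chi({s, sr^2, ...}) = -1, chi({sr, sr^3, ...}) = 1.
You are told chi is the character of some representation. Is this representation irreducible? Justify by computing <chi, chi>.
Irreducible: <chi, chi> = 1.

Solution. <chi, chi> = (1/|G|) sum_C |C| * |chi(C)|^2 = (1/16)[1*|1|^2 + 1*|1|^2 + 2*|-1|^2 + 2*|1|^2 + 2*|-1|^2 + 4*|-1|^2 + 4*|1|^2]
  = (1/16)[(1) + (1) + (2) + (2) + (2) + (4) + (4)] = 16/16 = 1.
A character is irreducible iff <chi, chi> = 1, so this representation is irreducible.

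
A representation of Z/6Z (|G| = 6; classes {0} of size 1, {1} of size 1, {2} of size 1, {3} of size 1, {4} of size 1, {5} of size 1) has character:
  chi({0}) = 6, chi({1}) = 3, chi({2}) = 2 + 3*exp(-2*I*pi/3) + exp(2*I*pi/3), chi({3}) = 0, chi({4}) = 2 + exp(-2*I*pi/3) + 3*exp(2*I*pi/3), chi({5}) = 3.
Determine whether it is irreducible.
Not irreducible (reducible): <chi, chi> = 10 > 1.

Reasoning: <chi, chi> = (1/|G|) sum_C |C| * |chi(C)|^2 = (1/6)[1*|6|^2 + 1*|3|^2 + 1*|2 + 3*exp(-2*I*pi/3) + exp(2*I*pi/3)|^2 + 1*|0|^2 + 1*|2 + exp(-2*I*pi/3) + 3*exp(2*I*pi/3)|^2 + 1*|3|^2]
  = (1/6)[(36) + (9) + (3) + (0) + (3) + (9)] = 60/6 = 10.
(Exp terms are combined using exp(i*s)*conj(exp(i*t)) = exp(i*(s-t)), and sums of them are collapsed using the identity that for every m > 1 the m distinct m-th roots of unity sum to 0, e.g. 1 + exp(2*I*pi/3) + exp(-2*I*pi/3) = 0.)
A character is irreducible iff <chi, chi> = 1, so this representation is reducible.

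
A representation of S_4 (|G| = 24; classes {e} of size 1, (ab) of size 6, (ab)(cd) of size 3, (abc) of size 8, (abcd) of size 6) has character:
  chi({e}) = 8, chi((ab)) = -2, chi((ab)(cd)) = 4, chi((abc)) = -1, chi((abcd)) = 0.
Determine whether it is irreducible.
Not irreducible (reducible): <chi, chi> = 6 > 1.

Solution. <chi, chi> = (1/|G|) sum_C |C| * |chi(C)|^2 = (1/24)[1*|8|^2 + 6*|-2|^2 + 3*|4|^2 + 8*|-1|^2 + 6*|0|^2]
  = (1/24)[(64) + (24) + (48) + (8) + (0)] = 144/24 = 6.
A character is irreducible iff <chi, chi> = 1, so this representation is reducible.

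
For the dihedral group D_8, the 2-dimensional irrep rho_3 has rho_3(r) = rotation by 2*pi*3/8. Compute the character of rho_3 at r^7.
chi_{rho_3}(r^7) = 2*cos(2*pi*3*7/8) = -sqrt(2)

Derivation: rho_3(r^7) is rotation by angle 2*pi*3*7/8, whose trace is 2*cos(2*pi*3*7/8) = -sqrt(2).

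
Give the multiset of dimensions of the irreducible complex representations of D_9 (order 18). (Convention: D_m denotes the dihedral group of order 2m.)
Dimensions: 1, 1, 2, 2, 2, 2

There are 6 irreducibles (= number of conjugacy classes). Their dimensions d_i satisfy sum d_i^2 = |G| = 18: 1 + 1 + 4 + 4 + 4 + 4 = 18.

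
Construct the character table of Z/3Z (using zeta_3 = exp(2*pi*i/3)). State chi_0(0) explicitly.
Character table of Z/3Z (irreps indexed chi_0,...,chi_2 with chi_k(m) = zeta_3^(k*m), zeta_3 = exp(2*pi*i/3)):
  irrep \ class  {0} (size 1)  {1} (size 1)    {2} (size 1)  
  chi_0          1             1               1             
  chi_1          1             exp(2*I*pi/3)   exp(-2*I*pi/3)
  chi_2          1             exp(-2*I*pi/3)  exp(2*I*pi/3) 

Spot check: chi_0(0) = zeta_3^(0*0) = zeta_3^0 = 1.

Why: Z/3Z is abelian, so all 3 irreducible complex representations are 1-dimensional. They are given by chi_k(m) = zeta_3^(k*m) for k = 0,...,2. Row orthogonality: sum_m chi_k(m) conj(chi_l(m)) = 3 * [k = l].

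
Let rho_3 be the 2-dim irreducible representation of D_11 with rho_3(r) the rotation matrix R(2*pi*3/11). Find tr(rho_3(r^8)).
chi_{rho_3}(r^8) = 2*cos(2*pi*3*8/11) = 2*cos(48*pi/11)

Details: rho_3(r^8) is rotation by angle 2*pi*3*8/11, whose trace is 2*cos(2*pi*3*8/11) = 2*cos(48*pi/11).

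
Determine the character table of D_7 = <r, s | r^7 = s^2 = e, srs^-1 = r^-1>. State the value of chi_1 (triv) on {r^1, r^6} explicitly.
Conjugacy classes: {e} of size 1, {r^1, r^6} of size 2, {r^2, r^5} of size 2, {r^3, r^4} of size 2, {s, sr, ..., sr^6} of size 7.
Character table:
  irrep \ class              {e} (size 1)  {r^1, r^6} (size 2)  {r^2, r^5} (size 2)  {r^3, r^4} (size 2)  {s, sr, ..., sr^6} (size 7)
  chi_1 (triv)               1             1                    1                    1                    1                          
  chi_2 (sign: r->1, s->-1)  1             1                    1                    1                    -1                         
  chi_3 (2d, j=1)            2             2*cos(2*pi/7)        -2*cos(3*pi/7)       -2*cos(pi/7)         0                          
  chi_4 (2d, j=2)            2             -2*cos(3*pi/7)       -2*cos(pi/7)         2*cos(2*pi/7)        0                          
  chi_5 (2d, j=3)            2             -2*cos(pi/7)         2*cos(2*pi/7)        -2*cos(3*pi/7)       0                          

Spot check: chi_1 (triv) on {r^1, r^6} = 1.

Reasoning: D_7 has order 2*7 = 14 with 5 conjugacy classes, hence 5 irreducibles. Sum of squared dims 1 + 1 + 4 + 4 + 4 = 14 = |G|. Linear characters come from the abelianisation; the 2-dimensional irreps have character r^k -> 2*cos(2*pi*j*k/7), reflections -> 0.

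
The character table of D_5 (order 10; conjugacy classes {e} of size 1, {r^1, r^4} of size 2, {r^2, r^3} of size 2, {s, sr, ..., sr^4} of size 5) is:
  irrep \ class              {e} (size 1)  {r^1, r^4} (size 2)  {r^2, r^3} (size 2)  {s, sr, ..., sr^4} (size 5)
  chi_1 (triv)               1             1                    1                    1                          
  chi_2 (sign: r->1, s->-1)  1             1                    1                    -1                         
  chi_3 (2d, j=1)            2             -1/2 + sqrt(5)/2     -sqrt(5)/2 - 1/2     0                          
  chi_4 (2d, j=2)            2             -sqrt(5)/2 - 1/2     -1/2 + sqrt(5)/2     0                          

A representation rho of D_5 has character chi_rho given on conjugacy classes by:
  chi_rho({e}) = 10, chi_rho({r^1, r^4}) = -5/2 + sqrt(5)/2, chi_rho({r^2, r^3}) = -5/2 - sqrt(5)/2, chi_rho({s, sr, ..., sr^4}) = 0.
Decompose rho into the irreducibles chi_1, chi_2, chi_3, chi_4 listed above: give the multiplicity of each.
Multiplicities: chi_1: 0, chi_2: 0, chi_3: 3, chi_4: 2.

Working: Use <chi_rho, chi> = (1/|G|) sum_C |C| * chi_rho(C) * conj(chi(C)) with |G| = 10 for each irreducible chi in the table:
  <chi_rho, chi_1> = (1/10)[1*(10)*conj(1) + 2*(-5/2 + sqrt(5)/2)*conj(1) + 2*(-5/2 - sqrt(5)/2)*conj(1) + 5*(0)*conj(1)]
      = (1/10)[(10) + (-5 + sqrt(5)) + (-5 - sqrt(5)) + (0)] = 0/10 = 0
  <chi_rho, chi_2> = (1/10)[1*(10)*conj(1) + 2*(-5/2 + sqrt(5)/2)*conj(1) + 2*(-5/2 - sqrt(5)/2)*conj(1) + 5*(0)*conj(-1)]
      = (1/10)[(10) + (-5 + sqrt(5)) + (-5 - sqrt(5)) + (0)] = 0/10 = 0
  <chi_rho, chi_3> = (1/10)[1*(10)*conj(2) + 2*(-5/2 + sqrt(5)/2)*conj(-1/2 + sqrt(5)/2) + 2*(-5/2 - sqrt(5)/2)*conj(-sqrt(5)/2 - 1/2) + 5*(0)*conj(0)]
      = (1/10)[(20) + (5 - 3*sqrt(5)) + (5 + 3*sqrt(5)) + (0)] = 30/10 = 3
  <chi_rho, chi_4> = (1/10)[1*(10)*conj(2) + 2*(-5/2 + sqrt(5)/2)*conj(-sqrt(5)/2 - 1/2) + 2*(-5/2 - sqrt(5)/2)*conj(-1/2 + sqrt(5)/2) + 5*(0)*conj(0)]
      = (1/10)[(20) + (2*sqrt(5)) + (-2*sqrt(5)) + (0)] = 20/10 = 2
Dimension check: dim(rho) = sum (mult * dim) = 0*1 + 0*1 + 3*2 + 2*2 = 10 = chi_rho(e) = 10.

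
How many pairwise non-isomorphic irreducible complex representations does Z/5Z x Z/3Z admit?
15

Argument: The number of irreducible complex representations of a finite group equals its number of conjugacy classes. Z/5Z x Z/3Z is abelian of order 15, so every element is its own conjugacy class: 15 classes, so Z/5Z x Z/3Z (order 15) has exactly 15 irreducible complex representations.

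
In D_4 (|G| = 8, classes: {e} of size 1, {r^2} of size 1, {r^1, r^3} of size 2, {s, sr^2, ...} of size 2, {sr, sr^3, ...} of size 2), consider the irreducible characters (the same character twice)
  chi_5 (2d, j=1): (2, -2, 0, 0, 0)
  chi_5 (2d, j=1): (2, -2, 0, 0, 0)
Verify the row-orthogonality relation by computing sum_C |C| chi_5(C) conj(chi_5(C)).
Sum = 8 = |G| = 8; so <chi_5, chi_5> = 1 (norm-1 confirms irreducibility).

Derivation: Compute term by term over conjugacy classes (|C| * chi_5(C) * conj(chi_5(C))):
  1*(2)*conj(2) + 1*(-2)*conj(-2) + 2*(0)*conj(0) + 2*(0)*conj(0) + 2*(0)*conj(0)
  = (4) + (4) + (0) + (0) + (0)
  = 8.
Dividing by |G| = 8 gives 8/8 = 1, matching the row-orthogonality relation <chi_5, chi_5> = [chi_5 = chi_5].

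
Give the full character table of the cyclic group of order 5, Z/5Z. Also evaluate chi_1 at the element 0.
Character table of Z/5Z (irreps indexed chi_0,...,chi_4 with chi_k(m) = zeta_5^(k*m), zeta_5 = exp(2*pi*i/5)):
  irrep \ class  {0} (size 1)  {1} (size 1)    {2} (size 1)    {3} (size 1)    {4} (size 1)  
  chi_0          1             1               1               1               1             
  chi_1          1             exp(2*I*pi/5)   exp(4*I*pi/5)   exp(-4*I*pi/5)  exp(-2*I*pi/5)
  chi_2          1             exp(4*I*pi/5)   exp(-2*I*pi/5)  exp(2*I*pi/5)   exp(-4*I*pi/5)
  chi_3          1             exp(-4*I*pi/5)  exp(2*I*pi/5)   exp(-2*I*pi/5)  exp(4*I*pi/5) 
  chi_4          1             exp(-2*I*pi/5)  exp(-4*I*pi/5)  exp(4*I*pi/5)   exp(2*I*pi/5) 

Spot check: chi_1(0) = zeta_5^(1*0) = zeta_5^0 = 1.

Derivation: Z/5Z is abelian, so all 5 irreducible complex representations are 1-dimensional. They are given by chi_k(m) = zeta_5^(k*m) for k = 0,...,4. Row orthogonality: sum_m chi_k(m) conj(chi_l(m)) = 5 * [k = l].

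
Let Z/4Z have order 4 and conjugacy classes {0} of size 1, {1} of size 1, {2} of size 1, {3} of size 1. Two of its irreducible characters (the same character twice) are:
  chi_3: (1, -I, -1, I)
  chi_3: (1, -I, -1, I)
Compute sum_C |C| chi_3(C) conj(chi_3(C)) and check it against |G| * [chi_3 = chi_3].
Sum = 4 = |G| = 4; so <chi_3, chi_3> = 1 (norm-1 confirms irreducibility).

Details: Compute term by term over conjugacy classes (|C| * chi_3(C) * conj(chi_3(C))):
  1*(1)*conj(1) + 1*(-I)*conj(-I) + 1*(-1)*conj(-1) + 1*(I)*conj(I)
  = (1) + (1) + (1) + (1)
  = 4.
(Exp terms are combined using exp(i*s)*conj(exp(i*t)) = exp(i*(s-t)), and sums of them are collapsed using the identity that for every m > 1 the m distinct m-th roots of unity sum to 0, e.g. 1 + exp(2*I*pi/3) + exp(-2*I*pi/3) = 0.)
Dividing by |G| = 4 gives 4/4 = 1, matching the row-orthogonality relation <chi_3, chi_3> = [chi_3 = chi_3].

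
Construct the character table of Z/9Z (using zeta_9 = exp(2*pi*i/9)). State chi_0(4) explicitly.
Character table of Z/9Z (irreps indexed chi_0,...,chi_8 with chi_k(m) = zeta_9^(k*m), zeta_9 = exp(2*pi*i/9)):
  irrep \ class  {0} (size 1)  {1} (size 1)    {2} (size 1)    {3} (size 1)    {4} (size 1)    {5} (size 1)    {6} (size 1)    {7} (size 1)    {8} (size 1)  
  chi_0          1             1               1               1               1               1               1               1               1             
  chi_1          1             exp(2*I*pi/9)   exp(4*I*pi/9)   exp(2*I*pi/3)   exp(8*I*pi/9)   exp(-8*I*pi/9)  exp(-2*I*pi/3)  exp(-4*I*pi/9)  exp(-2*I*pi/9)
  chi_2          1             exp(4*I*pi/9)   exp(8*I*pi/9)   exp(-2*I*pi/3)  exp(-2*I*pi/9)  exp(2*I*pi/9)   exp(2*I*pi/3)   exp(-8*I*pi/9)  exp(-4*I*pi/9)
  chi_3          1             exp(2*I*pi/3)   exp(-2*I*pi/3)  1               exp(2*I*pi/3)   exp(-2*I*pi/3)  1               exp(2*I*pi/3)   exp(-2*I*pi/3)
  chi_4          1             exp(8*I*pi/9)   exp(-2*I*pi/9)  exp(2*I*pi/3)   exp(-4*I*pi/9)  exp(4*I*pi/9)   exp(-2*I*pi/3)  exp(2*I*pi/9)   exp(-8*I*pi/9)
  chi_5          1             exp(-8*I*pi/9)  exp(2*I*pi/9)   exp(-2*I*pi/3)  exp(4*I*pi/9)   exp(-4*I*pi/9)  exp(2*I*pi/3)   exp(-2*I*pi/9)  exp(8*I*pi/9) 
  chi_6          1             exp(-2*I*pi/3)  exp(2*I*pi/3)   1               exp(-2*I*pi/3)  exp(2*I*pi/3)   1               exp(-2*I*pi/3)  exp(2*I*pi/3) 
  chi_7          1             exp(-4*I*pi/9)  exp(-8*I*pi/9)  exp(2*I*pi/3)   exp(2*I*pi/9)   exp(-2*I*pi/9)  exp(-2*I*pi/3)  exp(8*I*pi/9)   exp(4*I*pi/9) 
  chi_8          1             exp(-2*I*pi/9)  exp(-4*I*pi/9)  exp(-2*I*pi/3)  exp(-8*I*pi/9)  exp(8*I*pi/9)   exp(2*I*pi/3)   exp(4*I*pi/9)   exp(2*I*pi/9) 

Spot check: chi_0(4) = zeta_9^(0*4) = zeta_9^0 = 1.

Argument: Z/9Z is abelian, so all 9 irreducible complex representations are 1-dimensional. They are given by chi_k(m) = zeta_9^(k*m) for k = 0,...,8. Row orthogonality: sum_m chi_k(m) conj(chi_l(m)) = 9 * [k = l].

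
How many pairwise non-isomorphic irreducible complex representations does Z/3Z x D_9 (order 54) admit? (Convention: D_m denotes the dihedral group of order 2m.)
18

Argument: The number of irreducible complex representations of a finite group equals its number of conjugacy classes. For a direct product, #classes(G x H) = #classes(G) * #classes(H). Z/3Z has 3 classes (abelian), D_9 has 6 classes, so 3 * 6 = 18, so Z/3Z x D_9 (order 54) has exactly 18 irreducible complex representations.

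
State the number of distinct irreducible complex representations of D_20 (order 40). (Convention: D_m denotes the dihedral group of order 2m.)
13

Justification: The number of irreducible complex representations of a finite group equals its number of conjugacy classes. D_20 has 13 conjugacy classes (n/2 + 3 for n even), so D_20 (order 40) has exactly 13 irreducible complex representations.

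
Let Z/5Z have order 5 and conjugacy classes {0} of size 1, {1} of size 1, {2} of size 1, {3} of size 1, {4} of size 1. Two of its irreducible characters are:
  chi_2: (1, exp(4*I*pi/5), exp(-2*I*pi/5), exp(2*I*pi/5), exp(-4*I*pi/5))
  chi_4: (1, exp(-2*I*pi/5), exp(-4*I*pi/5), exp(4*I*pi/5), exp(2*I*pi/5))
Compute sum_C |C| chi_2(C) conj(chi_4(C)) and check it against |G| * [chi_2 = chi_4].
Sum = 0; so <chi_2, chi_4> = 0 (distinct irreducibles are orthogonal).

Compute term by term over conjugacy classes (|C| * chi_2(C) * conj(chi_4(C))):
  1*(1)*conj(1) + 1*(exp(4*I*pi/5))*conj(exp(-2*I*pi/5)) + 1*(exp(-2*I*pi/5))*conj(exp(-4*I*pi/5)) + 1*(exp(2*I*pi/5))*conj(exp(4*I*pi/5)) + 1*(exp(-4*I*pi/5))*conj(exp(2*I*pi/5))
  = (1) + (exp(-4*I*pi/5)) + (exp(2*I*pi/5)) + (exp(-2*I*pi/5)) + (exp(4*I*pi/5))
  = 0.
(Exp terms are combined using exp(i*s)*conj(exp(i*t)) = exp(i*(s-t)), and sums of them are collapsed using the identity that for every m > 1 the m distinct m-th roots of unity sum to 0, e.g. 1 + exp(2*I*pi/3) + exp(-2*I*pi/3) = 0.)
Dividing by |G| = 5 gives 0/5 = 0, matching the row-orthogonality relation <chi_2, chi_4> = [chi_2 = chi_4].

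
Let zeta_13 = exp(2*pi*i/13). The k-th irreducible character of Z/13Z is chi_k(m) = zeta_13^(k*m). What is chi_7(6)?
chi_7(6) = zeta_13^42 = exp(6*I*pi/13)

Details: chi_7(6) = zeta_13^(7*6) = zeta_13^42. Since zeta_13^13 = 1, this equals zeta_13^3 = exp(2*pi*i*3/13) = exp(6*I*pi/13).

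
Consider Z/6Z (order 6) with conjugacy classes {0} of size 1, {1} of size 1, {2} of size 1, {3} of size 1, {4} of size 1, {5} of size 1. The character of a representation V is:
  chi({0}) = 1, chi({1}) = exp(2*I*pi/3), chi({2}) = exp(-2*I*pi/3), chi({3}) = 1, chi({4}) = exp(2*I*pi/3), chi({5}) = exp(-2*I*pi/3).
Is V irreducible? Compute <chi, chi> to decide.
Irreducible: <chi, chi> = 1.

Working: <chi, chi> = (1/|G|) sum_C |C| * |chi(C)|^2 = (1/6)[1*|1|^2 + 1*|exp(2*I*pi/3)|^2 + 1*|exp(-2*I*pi/3)|^2 + 1*|1|^2 + 1*|exp(2*I*pi/3)|^2 + 1*|exp(-2*I*pi/3)|^2]
  = (1/6)[(1) + (1) + (1) + (1) + (1) + (1)] = 6/6 = 1.
(Exp terms are combined using exp(i*s)*conj(exp(i*t)) = exp(i*(s-t)), and sums of them are collapsed using the identity that for every m > 1 the m distinct m-th roots of unity sum to 0, e.g. 1 + exp(2*I*pi/3) + exp(-2*I*pi/3) = 0.)
A character is irreducible iff <chi, chi> = 1, so this representation is irreducible.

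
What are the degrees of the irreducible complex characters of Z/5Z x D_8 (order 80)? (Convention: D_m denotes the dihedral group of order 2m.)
Dimensions: 1, 1, 1, 1, 1, 1, 1, 1, 1, 1, 1, 1, 1, 1, 1, 1, 1, 1, 1, 1, 2, 2, 2, 2, 2, 2, 2, 2, 2, 2, 2, 2, 2, 2, 2

Proof sketch: There are 35 irreducibles (= number of conjugacy classes). Their dimensions d_i satisfy sum d_i^2 = |G| = 80: 1 + 1 + 1 + 1 + 1 + 1 + 1 + 1 + 1 + 1 + 1 + 1 + 1 + 1 + 1 + 1 + 1 + 1 + 1 + 1 + 4 + 4 + 4 + 4 + 4 + 4 + 4 + 4 + 4 + 4 + 4 + 4 + 4 + 4 + 4 = 80. (For the product with Z/5Z: each of the 5 1-dim characters of Z/5Z tensors with each irrep of D_8, giving 5 copies of each D_8-dimension.)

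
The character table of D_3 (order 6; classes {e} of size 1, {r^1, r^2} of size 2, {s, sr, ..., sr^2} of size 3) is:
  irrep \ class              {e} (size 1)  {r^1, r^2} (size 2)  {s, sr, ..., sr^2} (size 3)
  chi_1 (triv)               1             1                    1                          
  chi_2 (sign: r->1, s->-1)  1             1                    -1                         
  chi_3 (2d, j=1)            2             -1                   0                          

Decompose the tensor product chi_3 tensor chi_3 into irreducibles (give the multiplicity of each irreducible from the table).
chi_3 tensor chi_3 = chi_1 + chi_2 + chi_3 (all other irreducibles have multiplicity 0).

Solution. The character of a tensor product is the pointwise product (chi_3 * chi_3)(C) = chi_3(C) * chi_3(C):
  {e}: (2)*(2), {r^1, r^2}: (-1)*(-1), {s, sr, ..., sr^2}: (0)*(0)
so (chi_3 * chi_3) takes values
  {e} -> 4, {r^1, r^2} -> 1, {s, sr, ..., sr^2} -> 0.
Now take the inner product of this character with each irreducible chi from the table, <chi_3*chi_3, chi> = (1/6) sum_C |C| (chi_3*chi_3)(C) conj(chi(C)):
  <chi_3*chi_3, chi_1> = (1/6)[1*(4)*conj(1) + 2*(1)*conj(1) + 3*(0)*conj(1)]
      = (1/6)[(4) + (2) + (0)] = 6/6 = 1
  <chi_3*chi_3, chi_2> = (1/6)[1*(4)*conj(1) + 2*(1)*conj(1) + 3*(0)*conj(-1)]
      = (1/6)[(4) + (2) + (0)] = 6/6 = 1
  <chi_3*chi_3, chi_3> = (1/6)[1*(4)*conj(2) + 2*(1)*conj(-1) + 3*(0)*conj(0)]
      = (1/6)[(8) + (-2) + (0)] = 6/6 = 1
Hence the multiplicities are chi_1: 1, chi_2: 1, chi_3: 1. Dimension check: dim(chi_3)*dim(chi_3) = 2*2 = 4 and sum (mult * dim) = 1*1 + 1*1 + 1*2 = 4.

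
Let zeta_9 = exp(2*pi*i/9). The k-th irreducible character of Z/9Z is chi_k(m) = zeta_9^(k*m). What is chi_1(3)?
chi_1(3) = zeta_9^3 = exp(2*I*pi/3)

Proof sketch: chi_1(3) = zeta_9^(1*3) = zeta_9^3. Since zeta_9^9 = 1, this equals zeta_9^3 = exp(2*pi*i*3/9) = exp(2*I*pi/3).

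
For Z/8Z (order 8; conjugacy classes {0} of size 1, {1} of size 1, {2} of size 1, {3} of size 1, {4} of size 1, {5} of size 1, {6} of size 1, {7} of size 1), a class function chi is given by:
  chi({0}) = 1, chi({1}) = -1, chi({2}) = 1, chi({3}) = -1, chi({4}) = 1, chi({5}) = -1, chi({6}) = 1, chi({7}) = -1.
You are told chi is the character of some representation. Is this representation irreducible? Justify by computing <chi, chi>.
Irreducible: <chi, chi> = 1.

Argument: <chi, chi> = (1/|G|) sum_C |C| * |chi(C)|^2 = (1/8)[1*|1|^2 + 1*|-1|^2 + 1*|1|^2 + 1*|-1|^2 + 1*|1|^2 + 1*|-1|^2 + 1*|1|^2 + 1*|-1|^2]
  = (1/8)[(1) + (1) + (1) + (1) + (1) + (1) + (1) + (1)] = 8/8 = 1.
(Exp terms are combined using exp(i*s)*conj(exp(i*t)) = exp(i*(s-t)), and sums of them are collapsed using the identity that for every m > 1 the m distinct m-th roots of unity sum to 0, e.g. 1 + exp(2*I*pi/3) + exp(-2*I*pi/3) = 0.)
A character is irreducible iff <chi, chi> = 1, so this representation is irreducible.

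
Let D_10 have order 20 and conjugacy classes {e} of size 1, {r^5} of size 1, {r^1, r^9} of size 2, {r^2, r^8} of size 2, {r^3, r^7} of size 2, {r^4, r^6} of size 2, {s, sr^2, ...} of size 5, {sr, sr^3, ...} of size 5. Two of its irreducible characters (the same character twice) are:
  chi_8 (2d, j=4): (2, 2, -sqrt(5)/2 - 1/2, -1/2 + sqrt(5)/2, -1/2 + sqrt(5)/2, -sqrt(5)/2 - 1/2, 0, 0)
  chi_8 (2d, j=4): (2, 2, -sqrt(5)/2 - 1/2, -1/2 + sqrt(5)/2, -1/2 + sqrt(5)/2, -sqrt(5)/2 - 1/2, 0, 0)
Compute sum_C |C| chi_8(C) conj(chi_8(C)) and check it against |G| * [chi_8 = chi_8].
Sum = 20 = |G| = 20; so <chi_8, chi_8> = 1 (norm-1 confirms irreducibility).

Compute term by term over conjugacy classes (|C| * chi_8(C) * conj(chi_8(C))):
  1*(2)*conj(2) + 1*(2)*conj(2) + 2*(-sqrt(5)/2 - 1/2)*conj(-sqrt(5)/2 - 1/2) + 2*(-1/2 + sqrt(5)/2)*conj(-1/2 + sqrt(5)/2) + 2*(-1/2 + sqrt(5)/2)*conj(-1/2 + sqrt(5)/2) + 2*(-sqrt(5)/2 - 1/2)*conj(-sqrt(5)/2 - 1/2) + 5*(0)*conj(0) + 5*(0)*conj(0)
  = (4) + (4) + (sqrt(5) + 3) + (3 - sqrt(5)) + (3 - sqrt(5)) + (sqrt(5) + 3) + (0) + (0)
  = 20.
Dividing by |G| = 20 gives 20/20 = 1, matching the row-orthogonality relation <chi_8, chi_8> = [chi_8 = chi_8].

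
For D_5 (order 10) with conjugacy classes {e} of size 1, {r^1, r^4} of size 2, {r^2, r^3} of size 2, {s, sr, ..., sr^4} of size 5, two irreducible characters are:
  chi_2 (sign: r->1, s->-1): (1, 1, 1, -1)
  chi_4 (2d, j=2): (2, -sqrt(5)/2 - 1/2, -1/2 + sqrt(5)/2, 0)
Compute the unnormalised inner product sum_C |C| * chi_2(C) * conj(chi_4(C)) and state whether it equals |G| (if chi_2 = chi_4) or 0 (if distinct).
Sum = 0; so <chi_2, chi_4> = 0 (distinct irreducibles are orthogonal).

Justification: Compute term by term over conjugacy classes (|C| * chi_2(C) * conj(chi_4(C))):
  1*(1)*conj(2) + 2*(1)*conj(-sqrt(5)/2 - 1/2) + 2*(1)*conj(-1/2 + sqrt(5)/2) + 5*(-1)*conj(0)
  = (2) + (-sqrt(5) - 1) + (-1 + sqrt(5)) + (0)
  = 0.
Dividing by |G| = 10 gives 0/10 = 0, matching the row-orthogonality relation <chi_2, chi_4> = [chi_2 = chi_4].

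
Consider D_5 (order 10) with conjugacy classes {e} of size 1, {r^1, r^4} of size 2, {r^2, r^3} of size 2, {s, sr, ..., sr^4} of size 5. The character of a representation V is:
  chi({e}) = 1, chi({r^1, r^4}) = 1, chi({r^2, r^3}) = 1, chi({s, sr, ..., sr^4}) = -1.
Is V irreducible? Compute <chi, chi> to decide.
Irreducible: <chi, chi> = 1.

Why: <chi, chi> = (1/|G|) sum_C |C| * |chi(C)|^2 = (1/10)[1*|1|^2 + 2*|1|^2 + 2*|1|^2 + 5*|-1|^2]
  = (1/10)[(1) + (2) + (2) + (5)] = 10/10 = 1.
A character is irreducible iff <chi, chi> = 1, so this representation is irreducible.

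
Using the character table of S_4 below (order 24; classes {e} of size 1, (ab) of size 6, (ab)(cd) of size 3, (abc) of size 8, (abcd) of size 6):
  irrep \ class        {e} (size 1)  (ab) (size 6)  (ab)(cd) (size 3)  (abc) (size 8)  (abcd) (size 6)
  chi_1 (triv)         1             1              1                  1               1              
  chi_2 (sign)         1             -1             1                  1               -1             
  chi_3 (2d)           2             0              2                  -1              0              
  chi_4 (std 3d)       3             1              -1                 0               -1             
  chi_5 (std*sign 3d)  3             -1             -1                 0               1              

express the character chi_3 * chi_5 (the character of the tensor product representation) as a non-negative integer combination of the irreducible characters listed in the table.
chi_3 tensor chi_5 = chi_4 + chi_5 (all other irreducibles have multiplicity 0).

Explanation: The character of a tensor product is the pointwise product (chi_3 * chi_5)(C) = chi_3(C) * chi_5(C):
  {e}: (2)*(3), (ab): (0)*(-1), (ab)(cd): (2)*(-1), (abc): (-1)*(0), (abcd): (0)*(1)
so (chi_3 * chi_5) takes values
  {e} -> 6, (ab) -> 0, (ab)(cd) -> -2, (abc) -> 0, (abcd) -> 0.
Now take the inner product of this character with each irreducible chi from the table, <chi_3*chi_5, chi> = (1/24) sum_C |C| (chi_3*chi_5)(C) conj(chi(C)):
  <chi_3*chi_5, chi_1> = (1/24)[1*(6)*conj(1) + 6*(0)*conj(1) + 3*(-2)*conj(1) + 8*(0)*conj(1) + 6*(0)*conj(1)]
      = (1/24)[(6) + (0) + (-6) + (0) + (0)] = 0/24 = 0
  <chi_3*chi_5, chi_2> = (1/24)[1*(6)*conj(1) + 6*(0)*conj(-1) + 3*(-2)*conj(1) + 8*(0)*conj(1) + 6*(0)*conj(-1)]
      = (1/24)[(6) + (0) + (-6) + (0) + (0)] = 0/24 = 0
  <chi_3*chi_5, chi_3> = (1/24)[1*(6)*conj(2) + 6*(0)*conj(0) + 3*(-2)*conj(2) + 8*(0)*conj(-1) + 6*(0)*conj(0)]
      = (1/24)[(12) + (0) + (-12) + (0) + (0)] = 0/24 = 0
  <chi_3*chi_5, chi_4> = (1/24)[1*(6)*conj(3) + 6*(0)*conj(1) + 3*(-2)*conj(-1) + 8*(0)*conj(0) + 6*(0)*conj(-1)]
      = (1/24)[(18) + (0) + (6) + (0) + (0)] = 24/24 = 1
  <chi_3*chi_5, chi_5> = (1/24)[1*(6)*conj(3) + 6*(0)*conj(-1) + 3*(-2)*conj(-1) + 8*(0)*conj(0) + 6*(0)*conj(1)]
      = (1/24)[(18) + (0) + (6) + (0) + (0)] = 24/24 = 1
Hence the multiplicities are chi_4: 1, chi_5: 1. Dimension check: dim(chi_3)*dim(chi_5) = 2*3 = 6 and sum (mult * dim) = 1*3 + 1*3 = 6.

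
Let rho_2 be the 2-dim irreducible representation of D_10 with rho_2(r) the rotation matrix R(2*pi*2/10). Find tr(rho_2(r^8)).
chi_{rho_2}(r^8) = 2*cos(2*pi*2*8/10) = -sqrt(5)/2 - 1/2

Working: rho_2(r^8) is rotation by angle 2*pi*2*8/10, whose trace is 2*cos(2*pi*2*8/10) = -sqrt(5)/2 - 1/2.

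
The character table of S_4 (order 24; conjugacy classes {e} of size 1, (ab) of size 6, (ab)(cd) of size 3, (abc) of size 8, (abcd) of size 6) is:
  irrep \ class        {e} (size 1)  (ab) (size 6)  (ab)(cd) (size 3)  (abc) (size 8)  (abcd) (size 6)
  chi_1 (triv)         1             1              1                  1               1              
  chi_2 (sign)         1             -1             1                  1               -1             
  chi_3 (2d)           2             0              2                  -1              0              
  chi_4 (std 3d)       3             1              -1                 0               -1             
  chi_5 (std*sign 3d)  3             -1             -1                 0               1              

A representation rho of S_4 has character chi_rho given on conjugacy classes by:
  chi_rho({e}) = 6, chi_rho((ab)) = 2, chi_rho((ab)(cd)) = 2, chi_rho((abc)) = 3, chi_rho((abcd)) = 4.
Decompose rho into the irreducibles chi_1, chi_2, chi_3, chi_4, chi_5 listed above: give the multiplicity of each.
Multiplicities: chi_1: 3, chi_2: 0, chi_3: 0, chi_4: 0, chi_5: 1.

Explanation: Use <chi_rho, chi> = (1/|G|) sum_C |C| * chi_rho(C) * conj(chi(C)) with |G| = 24 for each irreducible chi in the table:
  <chi_rho, chi_1> = (1/24)[1*(6)*conj(1) + 6*(2)*conj(1) + 3*(2)*conj(1) + 8*(3)*conj(1) + 6*(4)*conj(1)]
      = (1/24)[(6) + (12) + (6) + (24) + (24)] = 72/24 = 3
  <chi_rho, chi_2> = (1/24)[1*(6)*conj(1) + 6*(2)*conj(-1) + 3*(2)*conj(1) + 8*(3)*conj(1) + 6*(4)*conj(-1)]
      = (1/24)[(6) + (-12) + (6) + (24) + (-24)] = 0/24 = 0
  <chi_rho, chi_3> = (1/24)[1*(6)*conj(2) + 6*(2)*conj(0) + 3*(2)*conj(2) + 8*(3)*conj(-1) + 6*(4)*conj(0)]
      = (1/24)[(12) + (0) + (12) + (-24) + (0)] = 0/24 = 0
  <chi_rho, chi_4> = (1/24)[1*(6)*conj(3) + 6*(2)*conj(1) + 3*(2)*conj(-1) + 8*(3)*conj(0) + 6*(4)*conj(-1)]
      = (1/24)[(18) + (12) + (-6) + (0) + (-24)] = 0/24 = 0
  <chi_rho, chi_5> = (1/24)[1*(6)*conj(3) + 6*(2)*conj(-1) + 3*(2)*conj(-1) + 8*(3)*conj(0) + 6*(4)*conj(1)]
      = (1/24)[(18) + (-12) + (-6) + (0) + (24)] = 24/24 = 1
Dimension check: dim(rho) = sum (mult * dim) = 3*1 + 0*1 + 0*2 + 0*3 + 1*3 = 6 = chi_rho(e) = 6.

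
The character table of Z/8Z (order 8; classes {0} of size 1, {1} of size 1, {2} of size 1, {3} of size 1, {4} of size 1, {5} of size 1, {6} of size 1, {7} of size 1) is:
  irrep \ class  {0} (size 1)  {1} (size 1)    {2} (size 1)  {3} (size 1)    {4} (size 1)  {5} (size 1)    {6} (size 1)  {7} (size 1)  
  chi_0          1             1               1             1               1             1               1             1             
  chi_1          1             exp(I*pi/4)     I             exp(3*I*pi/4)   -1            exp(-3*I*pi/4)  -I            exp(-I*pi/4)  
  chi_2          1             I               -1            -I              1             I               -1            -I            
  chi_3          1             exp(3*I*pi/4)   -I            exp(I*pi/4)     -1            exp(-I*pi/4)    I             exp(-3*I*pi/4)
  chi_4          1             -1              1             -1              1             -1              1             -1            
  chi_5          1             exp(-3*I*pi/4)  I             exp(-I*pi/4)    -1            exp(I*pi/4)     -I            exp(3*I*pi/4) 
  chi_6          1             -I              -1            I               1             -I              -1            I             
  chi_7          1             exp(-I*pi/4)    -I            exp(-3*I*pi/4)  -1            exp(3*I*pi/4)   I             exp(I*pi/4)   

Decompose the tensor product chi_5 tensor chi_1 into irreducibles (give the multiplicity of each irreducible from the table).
chi_5 tensor chi_1 = chi_6 (all other irreducibles have multiplicity 0).

Argument: The character of a tensor product is the pointwise product (chi_5 * chi_1)(C) = chi_5(C) * chi_1(C):
  {0}: (1)*(1), {1}: (exp(-3*I*pi/4))*(exp(I*pi/4)), {2}: (I)*(I), {3}: (exp(-I*pi/4))*(exp(3*I*pi/4)), {4}: (-1)*(-1), {5}: (exp(I*pi/4))*(exp(-3*I*pi/4)), {6}: (-I)*(-I), {7}: (exp(3*I*pi/4))*(exp(-I*pi/4))
so (chi_5 * chi_1) takes values
  {0} -> 1, {1} -> -I, {2} -> -1, {3} -> I, {4} -> 1, {5} -> -I, {6} -> -1, {7} -> I.
Now take the inner product of this character with each irreducible chi from the table, <chi_5*chi_1, chi> = (1/8) sum_C |C| (chi_5*chi_1)(C) conj(chi(C)):
  <chi_5*chi_1, chi_0> = (1/8)[1*(1)*conj(1) + 1*(-I)*conj(1) + 1*(-1)*conj(1) + 1*(I)*conj(1) + 1*(1)*conj(1) + 1*(-I)*conj(1) + 1*(-1)*conj(1) + 1*(I)*conj(1)]
      = (1/8)[(1) + (-I) + (-1) + (I) + (1) + (-I) + (-1) + (I)] = 0/8 = 0
  <chi_5*chi_1, chi_1> = (1/8)[1*(1)*conj(1) + 1*(-I)*conj(exp(I*pi/4)) + 1*(-1)*conj(I) + 1*(I)*conj(exp(3*I*pi/4)) + 1*(1)*conj(-1) + 1*(-I)*conj(exp(-3*I*pi/4)) + 1*(-1)*conj(-I) + 1*(I)*conj(exp(-I*pi/4))]
      = (1/8)[(1) + (-exp(I*pi/4)) + (I) + (exp(-I*pi/4)) + (-1) + (-exp(-3*I*pi/4)) + (-I) + (exp(3*I*pi/4))] = 0/8 = 0
  <chi_5*chi_1, chi_2> = (1/8)[1*(1)*conj(1) + 1*(-I)*conj(I) + 1*(-1)*conj(-1) + 1*(I)*conj(-I) + 1*(1)*conj(1) + 1*(-I)*conj(I) + 1*(-1)*conj(-1) + 1*(I)*conj(-I)]
      = (1/8)[(1) + (-1) + (1) + (-1) + (1) + (-1) + (1) + (-1)] = 0/8 = 0
  <chi_5*chi_1, chi_3> = (1/8)[1*(1)*conj(1) + 1*(-I)*conj(exp(3*I*pi/4)) + 1*(-1)*conj(-I) + 1*(I)*conj(exp(I*pi/4)) + 1*(1)*conj(-1) + 1*(-I)*conj(exp(-I*pi/4)) + 1*(-1)*conj(I) + 1*(I)*conj(exp(-3*I*pi/4))]
      = (1/8)[(1) + (-exp(-I*pi/4)) + (-I) + (exp(I*pi/4)) + (-1) + (-exp(3*I*pi/4)) + (I) + (exp(-3*I*pi/4))] = 0/8 = 0
  <chi_5*chi_1, chi_4> = (1/8)[1*(1)*conj(1) + 1*(-I)*conj(-1) + 1*(-1)*conj(1) + 1*(I)*conj(-1) + 1*(1)*conj(1) + 1*(-I)*conj(-1) + 1*(-1)*conj(1) + 1*(I)*conj(-1)]
      = (1/8)[(1) + (I) + (-1) + (-I) + (1) + (I) + (-1) + (-I)] = 0/8 = 0
  <chi_5*chi_1, chi_5> = (1/8)[1*(1)*conj(1) + 1*(-I)*conj(exp(-3*I*pi/4)) + 1*(-1)*conj(I) + 1*(I)*conj(exp(-I*pi/4)) + 1*(1)*conj(-1) + 1*(-I)*conj(exp(I*pi/4)) + 1*(-1)*conj(-I) + 1*(I)*conj(exp(3*I*pi/4))]
      = (1/8)[(1) + (-exp(-3*I*pi/4)) + (I) + (exp(3*I*pi/4)) + (-1) + (-exp(I*pi/4)) + (-I) + (exp(-I*pi/4))] = 0/8 = 0
  <chi_5*chi_1, chi_6> = (1/8)[1*(1)*conj(1) + 1*(-I)*conj(-I) + 1*(-1)*conj(-1) + 1*(I)*conj(I) + 1*(1)*conj(1) + 1*(-I)*conj(-I) + 1*(-1)*conj(-1) + 1*(I)*conj(I)]
      = (1/8)[(1) + (1) + (1) + (1) + (1) + (1) + (1) + (1)] = 8/8 = 1
  <chi_5*chi_1, chi_7> = (1/8)[1*(1)*conj(1) + 1*(-I)*conj(exp(-I*pi/4)) + 1*(-1)*conj(-I) + 1*(I)*conj(exp(-3*I*pi/4)) + 1*(1)*conj(-1) + 1*(-I)*conj(exp(3*I*pi/4)) + 1*(-1)*conj(I) + 1*(I)*conj(exp(I*pi/4))]
      = (1/8)[(1) + (-exp(3*I*pi/4)) + (-I) + (exp(-3*I*pi/4)) + (-1) + (-exp(-I*pi/4)) + (I) + (exp(I*pi/4))] = 0/8 = 0
(Exp terms are combined using exp(i*s)*conj(exp(i*t)) = exp(i*(s-t)), and sums of them are collapsed using the identity that for every m > 1 the m distinct m-th roots of unity sum to 0, e.g. 1 + exp(2*I*pi/3) + exp(-2*I*pi/3) = 0.)
Hence the multiplicities are chi_6: 1. Dimension check: dim(chi_5)*dim(chi_1) = 1*1 = 1 and sum (mult * dim) = 1*1 = 1.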